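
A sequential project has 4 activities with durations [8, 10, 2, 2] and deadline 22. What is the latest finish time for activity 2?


LF(activity 2) = deadline - sum of successor durations
Successors: activities 3 through 4 with durations [2, 2]
Sum of successor durations = 4
LF = 22 - 4 = 18

18


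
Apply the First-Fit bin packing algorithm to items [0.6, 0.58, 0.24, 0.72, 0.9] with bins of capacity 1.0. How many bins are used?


Place items sequentially using First-Fit:
  Item 0.6 -> new Bin 1
  Item 0.58 -> new Bin 2
  Item 0.24 -> Bin 1 (now 0.84)
  Item 0.72 -> new Bin 3
  Item 0.9 -> new Bin 4
Total bins used = 4

4


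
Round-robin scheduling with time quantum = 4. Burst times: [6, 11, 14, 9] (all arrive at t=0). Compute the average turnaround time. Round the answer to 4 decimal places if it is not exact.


Time quantum = 4
Execution trace:
  J1 runs 4 units, time = 4
  J2 runs 4 units, time = 8
  J3 runs 4 units, time = 12
  J4 runs 4 units, time = 16
  J1 runs 2 units, time = 18
  J2 runs 4 units, time = 22
  J3 runs 4 units, time = 26
  J4 runs 4 units, time = 30
  J2 runs 3 units, time = 33
  J3 runs 4 units, time = 37
  J4 runs 1 units, time = 38
  J3 runs 2 units, time = 40
Finish times: [18, 33, 40, 38]
Average turnaround = 129/4 = 32.25

32.25


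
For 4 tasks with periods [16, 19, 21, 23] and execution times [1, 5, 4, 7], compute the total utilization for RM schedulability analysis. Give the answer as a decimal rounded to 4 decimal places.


Compute individual utilizations (exact fractions):
  Task 1: C/T = 1/16 (approx. 0.0625)
  Task 2: C/T = 5/19 (approx. 0.2632)
  Task 3: C/T = 4/21 (approx. 0.1905)
  Task 4: C/T = 7/23 (approx. 0.3043)
Total utilization U = 1/16 + 5/19 + 4/21 + 7/23 = 120473/146832
Rounded to 4 decimal places: U = 0.8205
RM (Liu & Layland) bound for 4 tasks = 0.756828; compare with U = 120473/146832 (approx. 0.820482)
bound < U <= 1, so the RM sufficient condition is not met (inconclusive; an exact test such as response-time analysis is needed).

0.8205


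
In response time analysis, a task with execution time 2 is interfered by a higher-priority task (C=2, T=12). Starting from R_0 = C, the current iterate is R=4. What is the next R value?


R_next = C + ceil(R_prev / T_hp) * C_hp
ceil(4 / 12) = ceil(0.3333) = 1
Interference = 1 * 2 = 2
R_next = 2 + 2 = 4
R_next = R_prev, so the iteration has converged (response time = 4).

4


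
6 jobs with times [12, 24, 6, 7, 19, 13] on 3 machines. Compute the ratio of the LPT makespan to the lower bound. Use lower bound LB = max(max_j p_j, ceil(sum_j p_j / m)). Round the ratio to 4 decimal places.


LPT order: [24, 19, 13, 12, 7, 6]
Machine loads after assignment: [30, 26, 25]
LPT makespan = 30
Lower bound = max(max_job, ceil(total/3)) = max(24, 27) = 27
Ratio = 30 / 27 = 1.1111

1.1111


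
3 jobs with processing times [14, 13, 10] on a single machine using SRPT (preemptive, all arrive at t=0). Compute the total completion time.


Since all jobs arrive at t=0, SRPT equals SPT ordering.
SPT order: [10, 13, 14]
Completion times:
  Job 1: p=10, C=10
  Job 2: p=13, C=23
  Job 3: p=14, C=37
Total completion time = 10 + 23 + 37 = 70

70


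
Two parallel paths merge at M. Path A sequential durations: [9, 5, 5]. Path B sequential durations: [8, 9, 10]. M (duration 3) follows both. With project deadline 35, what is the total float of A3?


Forward pass: ES(A3) = sum of predecessors on chain A = 14
EF = ES + duration = 14 + 5 = 19
Backward pass: LF(M) = deadline = 35; LS(M) = 35 - 3 = 32
LF(A3) = LS(M) - sum(successors on chain A) = 32 - 0 = 32
LS = LF - duration = 32 - 5 = 27
Total float = LS - ES = 27 - 14 = 13

13


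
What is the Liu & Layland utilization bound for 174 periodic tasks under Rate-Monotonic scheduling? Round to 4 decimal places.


Compute 2^(1/174) = 1.0039915496
Subtract 1: 1.0039915496 - 1 = 0.0039915496
Multiply by n: 174 * 0.0039915496 = 0.6945296304
Round to 4 dp: 0.6945

0.6945


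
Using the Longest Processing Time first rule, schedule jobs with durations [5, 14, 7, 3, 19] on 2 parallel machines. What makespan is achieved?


Sort jobs in decreasing order (LPT): [19, 14, 7, 5, 3]
Assign each job to the least loaded machine:
  Machine 1: jobs [19, 5], load = 24
  Machine 2: jobs [14, 7, 3], load = 24
Makespan = max load = 24

24


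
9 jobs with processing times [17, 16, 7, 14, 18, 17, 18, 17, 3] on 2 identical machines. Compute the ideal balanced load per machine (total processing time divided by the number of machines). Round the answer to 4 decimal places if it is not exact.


Total processing time = 17 + 16 + 7 + 14 + 18 + 17 + 18 + 17 + 3 = 127
Number of machines = 2
Ideal balanced load = 127 / 2 = 63.5

63.5


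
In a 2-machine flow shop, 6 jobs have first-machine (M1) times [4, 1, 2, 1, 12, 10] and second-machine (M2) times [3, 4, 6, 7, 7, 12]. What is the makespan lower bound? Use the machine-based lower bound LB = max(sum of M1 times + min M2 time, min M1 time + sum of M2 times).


LB1 = sum(M1 times) + min(M2 times) = 30 + 3 = 33
LB2 = min(M1 times) + sum(M2 times) = 1 + 39 = 40
Lower bound = max(LB1, LB2) = max(33, 40) = 40

40


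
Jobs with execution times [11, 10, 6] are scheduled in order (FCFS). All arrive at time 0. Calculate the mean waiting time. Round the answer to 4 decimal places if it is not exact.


FCFS order (as given): [11, 10, 6]
Waiting times:
  Job 1: wait = 0
  Job 2: wait = 11
  Job 3: wait = 21
Sum of waiting times = 32
Average waiting time = 32/3 = 10.6667

10.6667


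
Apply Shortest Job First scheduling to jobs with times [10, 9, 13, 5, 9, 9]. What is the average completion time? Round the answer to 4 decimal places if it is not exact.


SJF order (ascending): [5, 9, 9, 9, 10, 13]
Completion times:
  Job 1: burst=5, C=5
  Job 2: burst=9, C=14
  Job 3: burst=9, C=23
  Job 4: burst=9, C=32
  Job 5: burst=10, C=42
  Job 6: burst=13, C=55
Average completion = 171/6 = 28.5

28.5


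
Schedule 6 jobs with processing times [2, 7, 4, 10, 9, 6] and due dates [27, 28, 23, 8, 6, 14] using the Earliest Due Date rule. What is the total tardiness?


Sort by due date (EDD order): [(9, 6), (10, 8), (6, 14), (4, 23), (2, 27), (7, 28)]
Compute completion times and tardiness:
  Job 1: p=9, d=6, C=9, tardiness=max(0,9-6)=3
  Job 2: p=10, d=8, C=19, tardiness=max(0,19-8)=11
  Job 3: p=6, d=14, C=25, tardiness=max(0,25-14)=11
  Job 4: p=4, d=23, C=29, tardiness=max(0,29-23)=6
  Job 5: p=2, d=27, C=31, tardiness=max(0,31-27)=4
  Job 6: p=7, d=28, C=38, tardiness=max(0,38-28)=10
Total tardiness = 45

45


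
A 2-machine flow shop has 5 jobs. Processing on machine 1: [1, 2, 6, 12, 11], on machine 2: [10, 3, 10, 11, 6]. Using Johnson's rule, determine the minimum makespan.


Apply Johnson's rule:
  Group 1 (a <= b): [(1, 1, 10), (2, 2, 3), (3, 6, 10)]
  Group 2 (a > b): [(4, 12, 11), (5, 11, 6)]
Optimal job order: [1, 2, 3, 4, 5]
Schedule:
  Job 1: M1 done at 1, M2 done at 11
  Job 2: M1 done at 3, M2 done at 14
  Job 3: M1 done at 9, M2 done at 24
  Job 4: M1 done at 21, M2 done at 35
  Job 5: M1 done at 32, M2 done at 41
Makespan = 41

41


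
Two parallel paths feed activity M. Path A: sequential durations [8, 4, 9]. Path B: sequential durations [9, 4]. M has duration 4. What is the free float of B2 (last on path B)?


ES(B2) = sum of predecessors on chain B = 9
EF(B2) = ES + duration = 9 + 4 = 13
Successor of B2 is M. ES(M) = max(sum(A), sum(B)) = max(21, 13) = 21
Free float = ES(successor) - EF(current) = 21 - 13 = 8

8


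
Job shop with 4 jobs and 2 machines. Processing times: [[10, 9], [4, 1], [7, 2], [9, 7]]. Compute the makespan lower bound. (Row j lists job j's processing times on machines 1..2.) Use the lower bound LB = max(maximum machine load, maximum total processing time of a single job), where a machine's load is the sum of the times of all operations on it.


Machine loads:
  Machine 1: 10 + 4 + 7 + 9 = 30
  Machine 2: 9 + 1 + 2 + 7 = 19
Max machine load = 30
Job totals:
  Job 1: 19
  Job 2: 5
  Job 3: 9
  Job 4: 16
Max job total = 19
Lower bound = max(30, 19) = 30

30


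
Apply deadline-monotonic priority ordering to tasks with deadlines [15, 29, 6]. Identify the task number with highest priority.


Sort tasks by relative deadline (ascending):
  Task 3: deadline = 6
  Task 1: deadline = 15
  Task 2: deadline = 29
Priority order (highest first): [3, 1, 2]
Highest priority task = 3

3


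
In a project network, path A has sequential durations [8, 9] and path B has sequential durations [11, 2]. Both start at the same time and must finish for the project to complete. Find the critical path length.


Path A total = 8 + 9 = 17
Path B total = 11 + 2 = 13
Critical path = longest path = max(17, 13) = 17

17


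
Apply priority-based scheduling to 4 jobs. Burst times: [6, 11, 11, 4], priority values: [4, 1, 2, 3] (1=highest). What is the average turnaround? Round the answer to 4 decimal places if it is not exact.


Sort by priority (ascending = highest first):
Order: [(1, 11), (2, 11), (3, 4), (4, 6)]
Completion times:
  Priority 1, burst=11, C=11
  Priority 2, burst=11, C=22
  Priority 3, burst=4, C=26
  Priority 4, burst=6, C=32
Average turnaround = 91/4 = 22.75

22.75


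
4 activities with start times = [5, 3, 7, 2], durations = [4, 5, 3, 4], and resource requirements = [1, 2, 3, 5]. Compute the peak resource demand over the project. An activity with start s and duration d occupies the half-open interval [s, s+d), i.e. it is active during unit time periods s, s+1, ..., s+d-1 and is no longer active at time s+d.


Each activity i is active on [start_i, start_i + duration_i).
Compute total resource usage per time slot:
  t=0: active resources = [], total = 0
  t=1: active resources = [], total = 0
  t=2: active resources = [5], total = 5
  t=3: active resources = [2, 5], total = 7
  t=4: active resources = [2, 5], total = 7
  t=5: active resources = [1, 2, 5], total = 8
  t=6: active resources = [1, 2], total = 3
  t=7: active resources = [1, 2, 3], total = 6
  t=8: active resources = [1, 3], total = 4
  t=9: active resources = [3], total = 3
Peak resource demand = 8

8


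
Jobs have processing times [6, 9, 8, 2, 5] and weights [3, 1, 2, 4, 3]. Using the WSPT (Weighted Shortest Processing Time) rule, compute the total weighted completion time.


Compute p/w ratios and sort ascending (WSPT): [(2, 4), (5, 3), (6, 3), (8, 2), (9, 1)]
Compute weighted completion times:
  Job (p=2,w=4): C=2, w*C=4*2=8
  Job (p=5,w=3): C=7, w*C=3*7=21
  Job (p=6,w=3): C=13, w*C=3*13=39
  Job (p=8,w=2): C=21, w*C=2*21=42
  Job (p=9,w=1): C=30, w*C=1*30=30
Total weighted completion time = 140

140


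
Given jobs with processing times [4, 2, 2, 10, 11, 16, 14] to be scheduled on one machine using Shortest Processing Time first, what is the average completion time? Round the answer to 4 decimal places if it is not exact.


Sort jobs by processing time (SPT order): [2, 2, 4, 10, 11, 14, 16]
Compute completion times sequentially:
  Job 1: processing = 2, completes at 2
  Job 2: processing = 2, completes at 4
  Job 3: processing = 4, completes at 8
  Job 4: processing = 10, completes at 18
  Job 5: processing = 11, completes at 29
  Job 6: processing = 14, completes at 43
  Job 7: processing = 16, completes at 59
Sum of completion times = 163
Average completion time = 163/7 = 23.2857

23.2857


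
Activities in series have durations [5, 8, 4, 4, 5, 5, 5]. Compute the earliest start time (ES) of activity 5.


Activity 5 starts after activities 1 through 4 complete.
Predecessor durations: [5, 8, 4, 4]
ES = 5 + 8 + 4 + 4 = 21

21


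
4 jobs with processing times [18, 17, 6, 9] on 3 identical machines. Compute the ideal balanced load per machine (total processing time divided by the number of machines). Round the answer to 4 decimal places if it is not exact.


Total processing time = 18 + 17 + 6 + 9 = 50
Number of machines = 3
Ideal balanced load = 50 / 3 = 16.6667

16.6667


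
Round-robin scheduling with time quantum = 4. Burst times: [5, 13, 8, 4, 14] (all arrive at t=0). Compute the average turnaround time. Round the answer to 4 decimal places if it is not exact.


Time quantum = 4
Execution trace:
  J1 runs 4 units, time = 4
  J2 runs 4 units, time = 8
  J3 runs 4 units, time = 12
  J4 runs 4 units, time = 16
  J5 runs 4 units, time = 20
  J1 runs 1 units, time = 21
  J2 runs 4 units, time = 25
  J3 runs 4 units, time = 29
  J5 runs 4 units, time = 33
  J2 runs 4 units, time = 37
  J5 runs 4 units, time = 41
  J2 runs 1 units, time = 42
  J5 runs 2 units, time = 44
Finish times: [21, 42, 29, 16, 44]
Average turnaround = 152/5 = 30.4

30.4


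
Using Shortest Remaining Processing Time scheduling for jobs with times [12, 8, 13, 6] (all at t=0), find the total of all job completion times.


Since all jobs arrive at t=0, SRPT equals SPT ordering.
SPT order: [6, 8, 12, 13]
Completion times:
  Job 1: p=6, C=6
  Job 2: p=8, C=14
  Job 3: p=12, C=26
  Job 4: p=13, C=39
Total completion time = 6 + 14 + 26 + 39 = 85

85


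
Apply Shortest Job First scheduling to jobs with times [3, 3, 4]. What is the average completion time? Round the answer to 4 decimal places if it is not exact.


SJF order (ascending): [3, 3, 4]
Completion times:
  Job 1: burst=3, C=3
  Job 2: burst=3, C=6
  Job 3: burst=4, C=10
Average completion = 19/3 = 6.3333

6.3333


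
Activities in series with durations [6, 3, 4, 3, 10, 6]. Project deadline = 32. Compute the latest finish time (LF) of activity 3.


LF(activity 3) = deadline - sum of successor durations
Successors: activities 4 through 6 with durations [3, 10, 6]
Sum of successor durations = 19
LF = 32 - 19 = 13

13


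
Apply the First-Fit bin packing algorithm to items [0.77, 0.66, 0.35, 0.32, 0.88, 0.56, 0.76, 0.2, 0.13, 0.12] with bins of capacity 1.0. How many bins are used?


Place items sequentially using First-Fit:
  Item 0.77 -> new Bin 1
  Item 0.66 -> new Bin 2
  Item 0.35 -> new Bin 3
  Item 0.32 -> Bin 2 (now 0.98)
  Item 0.88 -> new Bin 4
  Item 0.56 -> Bin 3 (now 0.91)
  Item 0.76 -> new Bin 5
  Item 0.2 -> Bin 1 (now 0.97)
  Item 0.13 -> Bin 5 (now 0.89)
  Item 0.12 -> Bin 4 (now 1.0)
Total bins used = 5

5


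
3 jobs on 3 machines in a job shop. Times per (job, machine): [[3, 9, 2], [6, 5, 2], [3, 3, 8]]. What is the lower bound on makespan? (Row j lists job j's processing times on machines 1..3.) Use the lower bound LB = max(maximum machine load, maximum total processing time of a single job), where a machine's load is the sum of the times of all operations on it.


Machine loads:
  Machine 1: 3 + 6 + 3 = 12
  Machine 2: 9 + 5 + 3 = 17
  Machine 3: 2 + 2 + 8 = 12
Max machine load = 17
Job totals:
  Job 1: 14
  Job 2: 13
  Job 3: 14
Max job total = 14
Lower bound = max(17, 14) = 17

17


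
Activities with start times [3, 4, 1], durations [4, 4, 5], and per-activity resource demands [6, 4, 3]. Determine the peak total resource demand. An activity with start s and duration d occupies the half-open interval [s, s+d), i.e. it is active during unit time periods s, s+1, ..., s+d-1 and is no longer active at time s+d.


Each activity i is active on [start_i, start_i + duration_i).
Compute total resource usage per time slot:
  t=0: active resources = [], total = 0
  t=1: active resources = [3], total = 3
  t=2: active resources = [3], total = 3
  t=3: active resources = [6, 3], total = 9
  t=4: active resources = [6, 4, 3], total = 13
  t=5: active resources = [6, 4, 3], total = 13
  t=6: active resources = [6, 4], total = 10
  t=7: active resources = [4], total = 4
Peak resource demand = 13

13


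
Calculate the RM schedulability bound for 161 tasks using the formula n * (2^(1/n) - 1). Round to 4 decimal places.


Compute 2^(1/161) = 1.0043145429
Subtract 1: 1.0043145429 - 1 = 0.0043145429
Multiply by n: 161 * 0.0043145429 = 0.6946414069
Round to 4 dp: 0.6946

0.6946


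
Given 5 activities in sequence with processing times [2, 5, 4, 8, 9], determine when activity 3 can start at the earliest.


Activity 3 starts after activities 1 through 2 complete.
Predecessor durations: [2, 5]
ES = 2 + 5 = 7

7


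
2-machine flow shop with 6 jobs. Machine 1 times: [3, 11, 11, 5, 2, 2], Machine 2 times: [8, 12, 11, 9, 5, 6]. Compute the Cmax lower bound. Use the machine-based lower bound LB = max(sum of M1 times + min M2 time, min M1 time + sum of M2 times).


LB1 = sum(M1 times) + min(M2 times) = 34 + 5 = 39
LB2 = min(M1 times) + sum(M2 times) = 2 + 51 = 53
Lower bound = max(LB1, LB2) = max(39, 53) = 53

53


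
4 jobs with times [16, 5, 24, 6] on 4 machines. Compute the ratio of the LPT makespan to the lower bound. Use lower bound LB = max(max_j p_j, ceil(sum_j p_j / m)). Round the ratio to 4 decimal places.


LPT order: [24, 16, 6, 5]
Machine loads after assignment: [24, 16, 6, 5]
LPT makespan = 24
Lower bound = max(max_job, ceil(total/4)) = max(24, 13) = 24
Ratio = 24 / 24 = 1.0

1.0


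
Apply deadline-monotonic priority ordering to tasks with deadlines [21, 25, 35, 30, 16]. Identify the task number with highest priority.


Sort tasks by relative deadline (ascending):
  Task 5: deadline = 16
  Task 1: deadline = 21
  Task 2: deadline = 25
  Task 4: deadline = 30
  Task 3: deadline = 35
Priority order (highest first): [5, 1, 2, 4, 3]
Highest priority task = 5

5


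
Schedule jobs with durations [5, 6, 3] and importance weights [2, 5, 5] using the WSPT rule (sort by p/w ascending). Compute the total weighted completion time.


Compute p/w ratios and sort ascending (WSPT): [(3, 5), (6, 5), (5, 2)]
Compute weighted completion times:
  Job (p=3,w=5): C=3, w*C=5*3=15
  Job (p=6,w=5): C=9, w*C=5*9=45
  Job (p=5,w=2): C=14, w*C=2*14=28
Total weighted completion time = 88

88


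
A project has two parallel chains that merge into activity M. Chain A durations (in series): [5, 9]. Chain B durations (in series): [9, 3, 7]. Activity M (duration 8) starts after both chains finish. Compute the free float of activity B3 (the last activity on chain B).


ES(B3) = sum of predecessors on chain B = 12
EF(B3) = ES + duration = 12 + 7 = 19
Successor of B3 is M. ES(M) = max(sum(A), sum(B)) = max(14, 19) = 19
Free float = ES(successor) - EF(current) = 19 - 19 = 0

0


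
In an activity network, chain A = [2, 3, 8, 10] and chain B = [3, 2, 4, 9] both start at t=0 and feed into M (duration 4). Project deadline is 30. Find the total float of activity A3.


Forward pass: ES(A3) = sum of predecessors on chain A = 5
EF = ES + duration = 5 + 8 = 13
Backward pass: LF(M) = deadline = 30; LS(M) = 30 - 4 = 26
LF(A3) = LS(M) - sum(successors on chain A) = 26 - 10 = 16
LS = LF - duration = 16 - 8 = 8
Total float = LS - ES = 8 - 5 = 3

3


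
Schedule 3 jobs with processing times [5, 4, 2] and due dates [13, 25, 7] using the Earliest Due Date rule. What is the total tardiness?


Sort by due date (EDD order): [(2, 7), (5, 13), (4, 25)]
Compute completion times and tardiness:
  Job 1: p=2, d=7, C=2, tardiness=max(0,2-7)=0
  Job 2: p=5, d=13, C=7, tardiness=max(0,7-13)=0
  Job 3: p=4, d=25, C=11, tardiness=max(0,11-25)=0
Total tardiness = 0

0


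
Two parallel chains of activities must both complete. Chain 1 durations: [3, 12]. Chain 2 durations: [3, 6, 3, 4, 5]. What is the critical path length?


Path A total = 3 + 12 = 15
Path B total = 3 + 6 + 3 + 4 + 5 = 21
Critical path = longest path = max(15, 21) = 21

21


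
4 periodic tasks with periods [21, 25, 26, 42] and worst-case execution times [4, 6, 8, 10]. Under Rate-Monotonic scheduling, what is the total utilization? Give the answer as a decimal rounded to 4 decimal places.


Compute individual utilizations (exact fractions):
  Task 1: C/T = 4/21 (approx. 0.1905)
  Task 2: C/T = 6/25 (approx. 0.24)
  Task 3: C/T = 8/26 = 4/13 (approx. 0.3077)
  Task 4: C/T = 10/42 = 5/21 (approx. 0.2381)
Total utilization U = 4/21 + 6/25 + 4/13 + 5/21 = 2221/2275
Rounded to 4 decimal places: U = 0.9763
RM (Liu & Layland) bound for 4 tasks = 0.756828; compare with U = 2221/2275 (approx. 0.976264)
bound < U <= 1, so the RM sufficient condition is not met (inconclusive; an exact test such as response-time analysis is needed).

0.9763


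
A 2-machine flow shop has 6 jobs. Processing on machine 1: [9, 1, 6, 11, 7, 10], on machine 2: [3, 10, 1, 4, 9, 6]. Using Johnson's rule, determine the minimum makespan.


Apply Johnson's rule:
  Group 1 (a <= b): [(2, 1, 10), (5, 7, 9)]
  Group 2 (a > b): [(6, 10, 6), (4, 11, 4), (1, 9, 3), (3, 6, 1)]
Optimal job order: [2, 5, 6, 4, 1, 3]
Schedule:
  Job 2: M1 done at 1, M2 done at 11
  Job 5: M1 done at 8, M2 done at 20
  Job 6: M1 done at 18, M2 done at 26
  Job 4: M1 done at 29, M2 done at 33
  Job 1: M1 done at 38, M2 done at 41
  Job 3: M1 done at 44, M2 done at 45
Makespan = 45

45


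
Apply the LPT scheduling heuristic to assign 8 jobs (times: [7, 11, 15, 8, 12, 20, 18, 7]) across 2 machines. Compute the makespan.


Sort jobs in decreasing order (LPT): [20, 18, 15, 12, 11, 8, 7, 7]
Assign each job to the least loaded machine:
  Machine 1: jobs [20, 12, 11, 7], load = 50
  Machine 2: jobs [18, 15, 8, 7], load = 48
Makespan = max load = 50

50


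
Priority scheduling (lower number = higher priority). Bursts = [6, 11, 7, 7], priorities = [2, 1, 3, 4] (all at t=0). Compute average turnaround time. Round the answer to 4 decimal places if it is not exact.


Sort by priority (ascending = highest first):
Order: [(1, 11), (2, 6), (3, 7), (4, 7)]
Completion times:
  Priority 1, burst=11, C=11
  Priority 2, burst=6, C=17
  Priority 3, burst=7, C=24
  Priority 4, burst=7, C=31
Average turnaround = 83/4 = 20.75

20.75


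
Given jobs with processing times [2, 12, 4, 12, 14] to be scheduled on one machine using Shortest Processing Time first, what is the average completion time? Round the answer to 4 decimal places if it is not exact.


Sort jobs by processing time (SPT order): [2, 4, 12, 12, 14]
Compute completion times sequentially:
  Job 1: processing = 2, completes at 2
  Job 2: processing = 4, completes at 6
  Job 3: processing = 12, completes at 18
  Job 4: processing = 12, completes at 30
  Job 5: processing = 14, completes at 44
Sum of completion times = 100
Average completion time = 100/5 = 20.0

20.0


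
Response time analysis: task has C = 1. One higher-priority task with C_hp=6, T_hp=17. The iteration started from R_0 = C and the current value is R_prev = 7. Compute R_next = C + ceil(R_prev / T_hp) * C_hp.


R_next = C + ceil(R_prev / T_hp) * C_hp
ceil(7 / 17) = ceil(0.4118) = 1
Interference = 1 * 6 = 6
R_next = 1 + 6 = 7
R_next = R_prev, so the iteration has converged (response time = 7).

7


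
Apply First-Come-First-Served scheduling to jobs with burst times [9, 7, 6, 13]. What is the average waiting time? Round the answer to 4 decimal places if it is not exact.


FCFS order (as given): [9, 7, 6, 13]
Waiting times:
  Job 1: wait = 0
  Job 2: wait = 9
  Job 3: wait = 16
  Job 4: wait = 22
Sum of waiting times = 47
Average waiting time = 47/4 = 11.75

11.75


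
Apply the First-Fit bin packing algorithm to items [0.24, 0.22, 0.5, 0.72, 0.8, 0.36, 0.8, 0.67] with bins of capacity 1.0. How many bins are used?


Place items sequentially using First-Fit:
  Item 0.24 -> new Bin 1
  Item 0.22 -> Bin 1 (now 0.46)
  Item 0.5 -> Bin 1 (now 0.96)
  Item 0.72 -> new Bin 2
  Item 0.8 -> new Bin 3
  Item 0.36 -> new Bin 4
  Item 0.8 -> new Bin 5
  Item 0.67 -> new Bin 6
Total bins used = 6

6


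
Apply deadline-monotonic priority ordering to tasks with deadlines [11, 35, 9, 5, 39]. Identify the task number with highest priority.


Sort tasks by relative deadline (ascending):
  Task 4: deadline = 5
  Task 3: deadline = 9
  Task 1: deadline = 11
  Task 2: deadline = 35
  Task 5: deadline = 39
Priority order (highest first): [4, 3, 1, 2, 5]
Highest priority task = 4

4


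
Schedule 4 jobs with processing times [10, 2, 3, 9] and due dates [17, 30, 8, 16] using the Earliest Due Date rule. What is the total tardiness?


Sort by due date (EDD order): [(3, 8), (9, 16), (10, 17), (2, 30)]
Compute completion times and tardiness:
  Job 1: p=3, d=8, C=3, tardiness=max(0,3-8)=0
  Job 2: p=9, d=16, C=12, tardiness=max(0,12-16)=0
  Job 3: p=10, d=17, C=22, tardiness=max(0,22-17)=5
  Job 4: p=2, d=30, C=24, tardiness=max(0,24-30)=0
Total tardiness = 5

5


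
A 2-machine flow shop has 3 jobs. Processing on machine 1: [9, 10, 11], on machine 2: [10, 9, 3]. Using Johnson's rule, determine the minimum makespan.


Apply Johnson's rule:
  Group 1 (a <= b): [(1, 9, 10)]
  Group 2 (a > b): [(2, 10, 9), (3, 11, 3)]
Optimal job order: [1, 2, 3]
Schedule:
  Job 1: M1 done at 9, M2 done at 19
  Job 2: M1 done at 19, M2 done at 28
  Job 3: M1 done at 30, M2 done at 33
Makespan = 33

33


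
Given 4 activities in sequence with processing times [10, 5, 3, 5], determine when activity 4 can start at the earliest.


Activity 4 starts after activities 1 through 3 complete.
Predecessor durations: [10, 5, 3]
ES = 10 + 5 + 3 = 18

18


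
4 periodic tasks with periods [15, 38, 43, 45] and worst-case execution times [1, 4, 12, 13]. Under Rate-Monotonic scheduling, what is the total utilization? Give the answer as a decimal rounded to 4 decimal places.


Compute individual utilizations (exact fractions):
  Task 1: C/T = 1/15 (approx. 0.0667)
  Task 2: C/T = 4/38 = 2/19 (approx. 0.1053)
  Task 3: C/T = 12/43 (approx. 0.2791)
  Task 4: C/T = 13/45 (approx. 0.2889)
Total utilization U = 1/15 + 2/19 + 12/43 + 13/45 = 27202/36765
Rounded to 4 decimal places: U = 0.7399
RM (Liu & Layland) bound for 4 tasks = 0.756828; compare with U = 27202/36765 (approx. 0.739888)
U <= bound, so schedulable by RM sufficient condition.

0.7399


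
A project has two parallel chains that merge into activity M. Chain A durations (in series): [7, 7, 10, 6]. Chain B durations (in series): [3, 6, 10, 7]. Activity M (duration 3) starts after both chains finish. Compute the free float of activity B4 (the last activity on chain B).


ES(B4) = sum of predecessors on chain B = 19
EF(B4) = ES + duration = 19 + 7 = 26
Successor of B4 is M. ES(M) = max(sum(A), sum(B)) = max(30, 26) = 30
Free float = ES(successor) - EF(current) = 30 - 26 = 4

4


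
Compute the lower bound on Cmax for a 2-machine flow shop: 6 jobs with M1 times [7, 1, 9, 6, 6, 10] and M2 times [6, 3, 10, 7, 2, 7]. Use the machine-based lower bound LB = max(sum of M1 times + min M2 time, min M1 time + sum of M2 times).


LB1 = sum(M1 times) + min(M2 times) = 39 + 2 = 41
LB2 = min(M1 times) + sum(M2 times) = 1 + 35 = 36
Lower bound = max(LB1, LB2) = max(41, 36) = 41

41


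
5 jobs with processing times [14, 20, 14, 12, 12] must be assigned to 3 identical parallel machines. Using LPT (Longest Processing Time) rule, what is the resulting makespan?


Sort jobs in decreasing order (LPT): [20, 14, 14, 12, 12]
Assign each job to the least loaded machine:
  Machine 1: jobs [20], load = 20
  Machine 2: jobs [14, 12], load = 26
  Machine 3: jobs [14, 12], load = 26
Makespan = max load = 26

26


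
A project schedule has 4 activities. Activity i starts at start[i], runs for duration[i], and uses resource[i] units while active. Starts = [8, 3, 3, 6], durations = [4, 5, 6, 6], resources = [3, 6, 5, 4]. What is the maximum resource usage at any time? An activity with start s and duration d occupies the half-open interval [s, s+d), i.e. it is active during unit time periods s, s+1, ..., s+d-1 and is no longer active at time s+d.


Each activity i is active on [start_i, start_i + duration_i).
Compute total resource usage per time slot:
  t=0: active resources = [], total = 0
  t=1: active resources = [], total = 0
  t=2: active resources = [], total = 0
  t=3: active resources = [6, 5], total = 11
  t=4: active resources = [6, 5], total = 11
  t=5: active resources = [6, 5], total = 11
  t=6: active resources = [6, 5, 4], total = 15
  t=7: active resources = [6, 5, 4], total = 15
  t=8: active resources = [3, 5, 4], total = 12
  t=9: active resources = [3, 4], total = 7
  t=10: active resources = [3, 4], total = 7
  t=11: active resources = [3, 4], total = 7
Peak resource demand = 15

15


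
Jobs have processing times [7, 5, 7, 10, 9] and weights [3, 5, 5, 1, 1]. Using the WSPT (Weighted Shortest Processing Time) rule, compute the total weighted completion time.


Compute p/w ratios and sort ascending (WSPT): [(5, 5), (7, 5), (7, 3), (9, 1), (10, 1)]
Compute weighted completion times:
  Job (p=5,w=5): C=5, w*C=5*5=25
  Job (p=7,w=5): C=12, w*C=5*12=60
  Job (p=7,w=3): C=19, w*C=3*19=57
  Job (p=9,w=1): C=28, w*C=1*28=28
  Job (p=10,w=1): C=38, w*C=1*38=38
Total weighted completion time = 208

208


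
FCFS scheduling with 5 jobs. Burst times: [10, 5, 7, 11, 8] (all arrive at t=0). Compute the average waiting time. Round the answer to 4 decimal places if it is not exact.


FCFS order (as given): [10, 5, 7, 11, 8]
Waiting times:
  Job 1: wait = 0
  Job 2: wait = 10
  Job 3: wait = 15
  Job 4: wait = 22
  Job 5: wait = 33
Sum of waiting times = 80
Average waiting time = 80/5 = 16.0

16.0


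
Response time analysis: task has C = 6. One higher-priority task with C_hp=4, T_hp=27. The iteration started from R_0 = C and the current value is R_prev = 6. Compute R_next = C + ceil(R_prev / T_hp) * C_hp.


R_next = C + ceil(R_prev / T_hp) * C_hp
ceil(6 / 27) = ceil(0.2222) = 1
Interference = 1 * 4 = 4
R_next = 6 + 4 = 10

10


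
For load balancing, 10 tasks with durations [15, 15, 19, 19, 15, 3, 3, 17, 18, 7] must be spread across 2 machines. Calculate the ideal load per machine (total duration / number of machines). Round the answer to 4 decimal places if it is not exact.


Total processing time = 15 + 15 + 19 + 19 + 15 + 3 + 3 + 17 + 18 + 7 = 131
Number of machines = 2
Ideal balanced load = 131 / 2 = 65.5

65.5


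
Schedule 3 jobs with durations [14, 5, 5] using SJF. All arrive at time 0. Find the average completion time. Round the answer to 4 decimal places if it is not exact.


SJF order (ascending): [5, 5, 14]
Completion times:
  Job 1: burst=5, C=5
  Job 2: burst=5, C=10
  Job 3: burst=14, C=24
Average completion = 39/3 = 13.0

13.0


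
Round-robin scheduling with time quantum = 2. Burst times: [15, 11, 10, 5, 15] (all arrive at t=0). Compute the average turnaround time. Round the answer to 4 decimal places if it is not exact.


Time quantum = 2
Execution trace:
  J1 runs 2 units, time = 2
  J2 runs 2 units, time = 4
  J3 runs 2 units, time = 6
  J4 runs 2 units, time = 8
  J5 runs 2 units, time = 10
  J1 runs 2 units, time = 12
  J2 runs 2 units, time = 14
  J3 runs 2 units, time = 16
  J4 runs 2 units, time = 18
  J5 runs 2 units, time = 20
  J1 runs 2 units, time = 22
  J2 runs 2 units, time = 24
  J3 runs 2 units, time = 26
  J4 runs 1 units, time = 27
  J5 runs 2 units, time = 29
  J1 runs 2 units, time = 31
  J2 runs 2 units, time = 33
  J3 runs 2 units, time = 35
  J5 runs 2 units, time = 37
  J1 runs 2 units, time = 39
  J2 runs 2 units, time = 41
  J3 runs 2 units, time = 43
  J5 runs 2 units, time = 45
  J1 runs 2 units, time = 47
  J2 runs 1 units, time = 48
  J5 runs 2 units, time = 50
  J1 runs 2 units, time = 52
  J5 runs 2 units, time = 54
  J1 runs 1 units, time = 55
  J5 runs 1 units, time = 56
Finish times: [55, 48, 43, 27, 56]
Average turnaround = 229/5 = 45.8

45.8


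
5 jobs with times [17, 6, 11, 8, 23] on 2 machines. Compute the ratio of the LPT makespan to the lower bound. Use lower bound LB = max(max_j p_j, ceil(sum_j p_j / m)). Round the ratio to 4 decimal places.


LPT order: [23, 17, 11, 8, 6]
Machine loads after assignment: [31, 34]
LPT makespan = 34
Lower bound = max(max_job, ceil(total/2)) = max(23, 33) = 33
Ratio = 34 / 33 = 1.0303

1.0303


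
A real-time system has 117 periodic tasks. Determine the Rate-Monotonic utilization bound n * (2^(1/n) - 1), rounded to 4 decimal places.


Compute 2^(1/117) = 1.0059419185
Subtract 1: 1.0059419185 - 1 = 0.0059419185
Multiply by n: 117 * 0.0059419185 = 0.6952044645
Round to 4 dp: 0.6952

0.6952


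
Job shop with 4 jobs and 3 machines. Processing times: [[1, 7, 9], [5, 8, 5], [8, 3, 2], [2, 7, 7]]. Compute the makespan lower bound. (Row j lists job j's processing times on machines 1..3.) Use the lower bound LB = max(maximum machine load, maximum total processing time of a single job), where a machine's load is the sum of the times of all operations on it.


Machine loads:
  Machine 1: 1 + 5 + 8 + 2 = 16
  Machine 2: 7 + 8 + 3 + 7 = 25
  Machine 3: 9 + 5 + 2 + 7 = 23
Max machine load = 25
Job totals:
  Job 1: 17
  Job 2: 18
  Job 3: 13
  Job 4: 16
Max job total = 18
Lower bound = max(25, 18) = 25

25


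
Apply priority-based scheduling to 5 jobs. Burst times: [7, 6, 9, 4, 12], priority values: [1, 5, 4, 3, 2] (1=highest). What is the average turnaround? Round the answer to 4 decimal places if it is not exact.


Sort by priority (ascending = highest first):
Order: [(1, 7), (2, 12), (3, 4), (4, 9), (5, 6)]
Completion times:
  Priority 1, burst=7, C=7
  Priority 2, burst=12, C=19
  Priority 3, burst=4, C=23
  Priority 4, burst=9, C=32
  Priority 5, burst=6, C=38
Average turnaround = 119/5 = 23.8

23.8


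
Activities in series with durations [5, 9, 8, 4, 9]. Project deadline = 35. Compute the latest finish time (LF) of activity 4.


LF(activity 4) = deadline - sum of successor durations
Successors: activities 5 through 5 with durations [9]
Sum of successor durations = 9
LF = 35 - 9 = 26

26


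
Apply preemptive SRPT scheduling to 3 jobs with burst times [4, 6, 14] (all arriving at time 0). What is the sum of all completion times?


Since all jobs arrive at t=0, SRPT equals SPT ordering.
SPT order: [4, 6, 14]
Completion times:
  Job 1: p=4, C=4
  Job 2: p=6, C=10
  Job 3: p=14, C=24
Total completion time = 4 + 10 + 24 = 38

38


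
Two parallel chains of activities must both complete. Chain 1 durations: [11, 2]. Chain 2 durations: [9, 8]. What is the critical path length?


Path A total = 11 + 2 = 13
Path B total = 9 + 8 = 17
Critical path = longest path = max(13, 17) = 17

17


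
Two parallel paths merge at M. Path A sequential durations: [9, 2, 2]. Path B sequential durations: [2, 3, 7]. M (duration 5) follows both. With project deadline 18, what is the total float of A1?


Forward pass: ES(A1) = sum of predecessors on chain A = 0
EF = ES + duration = 0 + 9 = 9
Backward pass: LF(M) = deadline = 18; LS(M) = 18 - 5 = 13
LF(A1) = LS(M) - sum(successors on chain A) = 13 - 4 = 9
LS = LF - duration = 9 - 9 = 0
Total float = LS - ES = 0 - 0 = 0

0


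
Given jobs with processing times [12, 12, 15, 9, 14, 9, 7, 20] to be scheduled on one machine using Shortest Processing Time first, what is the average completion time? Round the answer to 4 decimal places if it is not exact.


Sort jobs by processing time (SPT order): [7, 9, 9, 12, 12, 14, 15, 20]
Compute completion times sequentially:
  Job 1: processing = 7, completes at 7
  Job 2: processing = 9, completes at 16
  Job 3: processing = 9, completes at 25
  Job 4: processing = 12, completes at 37
  Job 5: processing = 12, completes at 49
  Job 6: processing = 14, completes at 63
  Job 7: processing = 15, completes at 78
  Job 8: processing = 20, completes at 98
Sum of completion times = 373
Average completion time = 373/8 = 46.625

46.625


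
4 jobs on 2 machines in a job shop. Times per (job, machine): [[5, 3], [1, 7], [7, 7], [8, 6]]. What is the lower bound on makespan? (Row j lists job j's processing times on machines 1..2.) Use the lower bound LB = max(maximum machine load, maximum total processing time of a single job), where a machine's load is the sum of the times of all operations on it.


Machine loads:
  Machine 1: 5 + 1 + 7 + 8 = 21
  Machine 2: 3 + 7 + 7 + 6 = 23
Max machine load = 23
Job totals:
  Job 1: 8
  Job 2: 8
  Job 3: 14
  Job 4: 14
Max job total = 14
Lower bound = max(23, 14) = 23

23


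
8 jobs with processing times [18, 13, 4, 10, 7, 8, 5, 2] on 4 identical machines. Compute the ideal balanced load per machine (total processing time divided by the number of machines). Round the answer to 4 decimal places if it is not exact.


Total processing time = 18 + 13 + 4 + 10 + 7 + 8 + 5 + 2 = 67
Number of machines = 4
Ideal balanced load = 67 / 4 = 16.75

16.75


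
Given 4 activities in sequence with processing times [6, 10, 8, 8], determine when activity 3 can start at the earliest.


Activity 3 starts after activities 1 through 2 complete.
Predecessor durations: [6, 10]
ES = 6 + 10 = 16

16


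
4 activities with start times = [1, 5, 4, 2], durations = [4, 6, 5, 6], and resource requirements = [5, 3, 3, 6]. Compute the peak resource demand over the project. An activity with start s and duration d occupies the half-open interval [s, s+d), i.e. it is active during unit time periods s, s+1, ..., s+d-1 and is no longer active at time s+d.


Each activity i is active on [start_i, start_i + duration_i).
Compute total resource usage per time slot:
  t=0: active resources = [], total = 0
  t=1: active resources = [5], total = 5
  t=2: active resources = [5, 6], total = 11
  t=3: active resources = [5, 6], total = 11
  t=4: active resources = [5, 3, 6], total = 14
  t=5: active resources = [3, 3, 6], total = 12
  t=6: active resources = [3, 3, 6], total = 12
  t=7: active resources = [3, 3, 6], total = 12
  t=8: active resources = [3, 3], total = 6
  t=9: active resources = [3], total = 3
  t=10: active resources = [3], total = 3
Peak resource demand = 14

14


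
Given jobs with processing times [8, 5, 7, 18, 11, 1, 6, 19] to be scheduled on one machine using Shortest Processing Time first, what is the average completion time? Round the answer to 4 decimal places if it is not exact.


Sort jobs by processing time (SPT order): [1, 5, 6, 7, 8, 11, 18, 19]
Compute completion times sequentially:
  Job 1: processing = 1, completes at 1
  Job 2: processing = 5, completes at 6
  Job 3: processing = 6, completes at 12
  Job 4: processing = 7, completes at 19
  Job 5: processing = 8, completes at 27
  Job 6: processing = 11, completes at 38
  Job 7: processing = 18, completes at 56
  Job 8: processing = 19, completes at 75
Sum of completion times = 234
Average completion time = 234/8 = 29.25

29.25


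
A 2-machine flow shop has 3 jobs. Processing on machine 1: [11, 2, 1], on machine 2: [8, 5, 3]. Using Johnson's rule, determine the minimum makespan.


Apply Johnson's rule:
  Group 1 (a <= b): [(3, 1, 3), (2, 2, 5)]
  Group 2 (a > b): [(1, 11, 8)]
Optimal job order: [3, 2, 1]
Schedule:
  Job 3: M1 done at 1, M2 done at 4
  Job 2: M1 done at 3, M2 done at 9
  Job 1: M1 done at 14, M2 done at 22
Makespan = 22

22


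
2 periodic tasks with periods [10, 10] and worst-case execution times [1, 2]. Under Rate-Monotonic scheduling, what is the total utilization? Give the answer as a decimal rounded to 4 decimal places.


Compute individual utilizations (exact fractions):
  Task 1: C/T = 1/10 (approx. 0.1)
  Task 2: C/T = 2/10 = 1/5 (approx. 0.2)
Total utilization U = 1/10 + 1/5 = 3/10
Rounded to 4 decimal places: U = 0.3000
RM (Liu & Layland) bound for 2 tasks = 0.828427; compare with U = 3/10 (approx. 0.300000)
U <= bound, so schedulable by RM sufficient condition.

0.3000


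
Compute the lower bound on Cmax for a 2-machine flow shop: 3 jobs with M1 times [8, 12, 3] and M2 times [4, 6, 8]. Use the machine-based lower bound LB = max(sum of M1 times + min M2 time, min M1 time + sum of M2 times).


LB1 = sum(M1 times) + min(M2 times) = 23 + 4 = 27
LB2 = min(M1 times) + sum(M2 times) = 3 + 18 = 21
Lower bound = max(LB1, LB2) = max(27, 21) = 27

27


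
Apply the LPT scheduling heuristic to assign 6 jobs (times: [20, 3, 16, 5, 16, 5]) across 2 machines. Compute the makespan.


Sort jobs in decreasing order (LPT): [20, 16, 16, 5, 5, 3]
Assign each job to the least loaded machine:
  Machine 1: jobs [20, 5, 5, 3], load = 33
  Machine 2: jobs [16, 16], load = 32
Makespan = max load = 33

33


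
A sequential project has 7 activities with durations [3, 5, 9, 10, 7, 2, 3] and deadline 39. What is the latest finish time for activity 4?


LF(activity 4) = deadline - sum of successor durations
Successors: activities 5 through 7 with durations [7, 2, 3]
Sum of successor durations = 12
LF = 39 - 12 = 27

27
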